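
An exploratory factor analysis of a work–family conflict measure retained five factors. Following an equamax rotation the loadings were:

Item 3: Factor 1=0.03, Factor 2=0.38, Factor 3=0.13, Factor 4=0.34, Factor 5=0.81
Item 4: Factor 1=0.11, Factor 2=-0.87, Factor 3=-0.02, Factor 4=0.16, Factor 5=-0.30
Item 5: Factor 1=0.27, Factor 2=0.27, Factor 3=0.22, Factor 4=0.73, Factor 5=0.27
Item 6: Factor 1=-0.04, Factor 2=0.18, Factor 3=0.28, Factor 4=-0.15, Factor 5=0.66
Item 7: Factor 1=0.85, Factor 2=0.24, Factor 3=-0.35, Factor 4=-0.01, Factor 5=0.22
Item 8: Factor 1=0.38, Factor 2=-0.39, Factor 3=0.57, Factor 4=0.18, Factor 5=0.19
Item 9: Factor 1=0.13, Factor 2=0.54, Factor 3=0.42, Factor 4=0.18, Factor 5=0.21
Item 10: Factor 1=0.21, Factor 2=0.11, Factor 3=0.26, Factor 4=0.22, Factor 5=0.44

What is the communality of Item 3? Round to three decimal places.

0.934

h² = 0.03² + 0.38² + 0.13² + 0.34² + 0.81² = 0.0009 + 0.1444 + 0.0169 + 0.1156 + 0.6561 = 0.9339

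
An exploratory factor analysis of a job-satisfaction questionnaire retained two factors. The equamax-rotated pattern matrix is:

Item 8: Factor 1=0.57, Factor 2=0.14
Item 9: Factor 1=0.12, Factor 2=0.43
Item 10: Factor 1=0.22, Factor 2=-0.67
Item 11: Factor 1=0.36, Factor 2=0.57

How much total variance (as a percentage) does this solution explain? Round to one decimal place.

SS loadings by factor: 0.5173, 0.9783; total = 1.4956.
Total variance with 4 standardized items is 4, so the solution explains 1.4956/4 = 0.3739 = 37.39%.

37.4%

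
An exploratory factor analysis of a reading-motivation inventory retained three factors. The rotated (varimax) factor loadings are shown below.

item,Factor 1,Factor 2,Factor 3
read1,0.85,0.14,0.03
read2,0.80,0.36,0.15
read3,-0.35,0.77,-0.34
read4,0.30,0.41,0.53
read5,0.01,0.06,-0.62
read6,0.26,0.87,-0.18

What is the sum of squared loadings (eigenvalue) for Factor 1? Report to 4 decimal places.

SS loadings for Factor 1 = 0.85² + 0.80² + (-0.35)² + 0.30² + 0.01² + 0.26² = 0.7225 + 0.6400 + 0.1225 + 0.0900 + 0.0001 + 0.0676 = 1.6427

1.6427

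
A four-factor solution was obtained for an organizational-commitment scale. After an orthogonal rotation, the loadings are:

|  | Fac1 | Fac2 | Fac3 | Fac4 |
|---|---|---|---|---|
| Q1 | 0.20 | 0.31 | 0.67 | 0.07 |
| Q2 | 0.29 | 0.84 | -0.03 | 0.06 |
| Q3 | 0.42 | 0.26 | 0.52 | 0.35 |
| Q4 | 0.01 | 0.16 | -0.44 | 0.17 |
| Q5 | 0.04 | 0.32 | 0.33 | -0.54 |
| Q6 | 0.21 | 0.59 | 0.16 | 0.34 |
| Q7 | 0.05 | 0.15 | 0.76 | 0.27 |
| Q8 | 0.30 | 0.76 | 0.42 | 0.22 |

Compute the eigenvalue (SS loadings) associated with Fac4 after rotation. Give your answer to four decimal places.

SS loadings for Fac4 = 0.07² + 0.06² + 0.35² + 0.17² + (-0.54)² + 0.34² + 0.27² + 0.22² = 0.0049 + 0.0036 + 0.1225 + 0.0289 + 0.2916 + 0.1156 + 0.0729 + 0.0484 = 0.6884

0.6884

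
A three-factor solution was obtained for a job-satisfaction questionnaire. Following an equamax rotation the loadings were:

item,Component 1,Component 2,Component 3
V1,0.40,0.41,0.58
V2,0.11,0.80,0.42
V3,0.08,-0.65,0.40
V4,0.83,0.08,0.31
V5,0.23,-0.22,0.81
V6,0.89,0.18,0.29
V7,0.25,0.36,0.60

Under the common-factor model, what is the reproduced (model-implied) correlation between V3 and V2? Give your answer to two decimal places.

-0.34

r̂ = Σ λ_i·λ_j across factors = (0.08)(0.11) + (-0.65)(0.80) + (0.40)(0.42)
  = +0.0088 -0.5200 +0.1680 = -0.3432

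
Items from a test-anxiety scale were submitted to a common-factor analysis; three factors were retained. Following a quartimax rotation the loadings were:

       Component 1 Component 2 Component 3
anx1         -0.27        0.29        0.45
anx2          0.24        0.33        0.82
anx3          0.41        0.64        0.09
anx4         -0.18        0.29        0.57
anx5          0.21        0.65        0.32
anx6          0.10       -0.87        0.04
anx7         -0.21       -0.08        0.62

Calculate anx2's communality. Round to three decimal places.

h² = 0.24² + 0.33² + 0.82² = 0.0576 + 0.1089 + 0.6724 = 0.8389

0.839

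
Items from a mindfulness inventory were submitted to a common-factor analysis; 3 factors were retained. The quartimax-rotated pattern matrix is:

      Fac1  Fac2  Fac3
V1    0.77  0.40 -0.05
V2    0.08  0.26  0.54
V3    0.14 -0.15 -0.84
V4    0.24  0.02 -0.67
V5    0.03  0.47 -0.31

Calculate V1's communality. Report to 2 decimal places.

h² = 0.77² + 0.40² + (-0.05)² = 0.5929 + 0.1600 + 0.0025 = 0.7554

0.76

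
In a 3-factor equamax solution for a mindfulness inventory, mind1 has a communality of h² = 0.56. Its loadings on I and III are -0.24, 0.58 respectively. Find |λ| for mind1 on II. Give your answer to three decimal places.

0.407

Under orthogonal rotation h² = Σλ², so λ_II² = h² − (0.3940) = 0.56 − 0.3940 = 0.1660.
|λ| = √0.1660 = 0.4074.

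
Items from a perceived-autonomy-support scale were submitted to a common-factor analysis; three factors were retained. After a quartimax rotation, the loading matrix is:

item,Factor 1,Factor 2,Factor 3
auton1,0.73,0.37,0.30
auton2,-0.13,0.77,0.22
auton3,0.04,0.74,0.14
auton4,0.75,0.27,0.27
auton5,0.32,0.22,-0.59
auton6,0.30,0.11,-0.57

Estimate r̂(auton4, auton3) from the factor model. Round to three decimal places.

r̂ = Σ λ_i·λ_j across factors = (0.75)(0.04) + (0.27)(0.74) + (0.27)(0.14)
  = +0.0300 +0.1998 +0.0378 = 0.2676

0.268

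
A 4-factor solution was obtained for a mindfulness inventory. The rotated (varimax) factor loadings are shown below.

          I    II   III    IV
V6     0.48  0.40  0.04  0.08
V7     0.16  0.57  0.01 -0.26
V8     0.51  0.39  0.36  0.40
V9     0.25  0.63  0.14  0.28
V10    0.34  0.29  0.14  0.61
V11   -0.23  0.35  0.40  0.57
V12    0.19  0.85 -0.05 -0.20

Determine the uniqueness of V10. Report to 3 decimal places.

h² = 0.34² + 0.29² + 0.14² + 0.61² = 0.1156 + 0.0841 + 0.0196 + 0.3721 = 0.5914
Uniqueness u² = 1 − h² = 1 − 0.5914 = 0.4086

0.409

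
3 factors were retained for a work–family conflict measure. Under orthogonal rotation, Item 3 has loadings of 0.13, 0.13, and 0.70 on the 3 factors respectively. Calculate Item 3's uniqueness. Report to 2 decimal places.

0.48

h² = 0.13² + 0.13² + 0.70² = 0.0169 + 0.0169 + 0.4900 = 0.5238
Uniqueness u² = 1 − h² = 1 − 0.5238 = 0.4762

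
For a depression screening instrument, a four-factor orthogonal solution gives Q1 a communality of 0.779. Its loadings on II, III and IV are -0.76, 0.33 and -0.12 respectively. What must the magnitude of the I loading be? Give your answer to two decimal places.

0.28

Under orthogonal rotation h² = Σλ², so λ_I² = h² − (0.7009) = 0.779 − 0.7009 = 0.0781.
|λ| = √0.0781 = 0.2795.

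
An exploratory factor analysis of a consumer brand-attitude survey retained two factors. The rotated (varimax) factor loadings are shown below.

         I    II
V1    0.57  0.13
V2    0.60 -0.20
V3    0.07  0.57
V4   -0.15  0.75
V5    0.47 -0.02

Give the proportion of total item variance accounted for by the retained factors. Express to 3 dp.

0.376

Communalities: 0.3418, 0.4000, 0.3298, 0.5850, 0.2213; Σh² = 1.8779.
Total variance with 5 standardized items is 5, so the solution explains 1.8779/5 = 0.3756.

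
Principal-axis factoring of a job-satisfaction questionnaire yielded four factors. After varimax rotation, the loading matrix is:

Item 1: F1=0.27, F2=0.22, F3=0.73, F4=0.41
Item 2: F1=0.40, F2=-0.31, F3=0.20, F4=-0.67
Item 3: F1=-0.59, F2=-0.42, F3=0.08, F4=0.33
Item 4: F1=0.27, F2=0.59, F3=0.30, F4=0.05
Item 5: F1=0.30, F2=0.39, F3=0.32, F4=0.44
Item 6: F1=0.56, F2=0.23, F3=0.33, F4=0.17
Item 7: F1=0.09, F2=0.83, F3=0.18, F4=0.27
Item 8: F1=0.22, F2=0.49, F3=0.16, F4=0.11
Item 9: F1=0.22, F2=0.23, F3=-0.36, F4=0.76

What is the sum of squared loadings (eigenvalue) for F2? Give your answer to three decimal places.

SS loadings for F2 = 0.22² + (-0.31)² + (-0.42)² + 0.59² + 0.39² + 0.23² + 0.83² + 0.49² + 0.23² = 0.0484 + 0.0961 + 0.1764 + 0.3481 + 0.1521 + 0.0529 + 0.6889 + 0.2401 + 0.0529 = 1.8559

1.856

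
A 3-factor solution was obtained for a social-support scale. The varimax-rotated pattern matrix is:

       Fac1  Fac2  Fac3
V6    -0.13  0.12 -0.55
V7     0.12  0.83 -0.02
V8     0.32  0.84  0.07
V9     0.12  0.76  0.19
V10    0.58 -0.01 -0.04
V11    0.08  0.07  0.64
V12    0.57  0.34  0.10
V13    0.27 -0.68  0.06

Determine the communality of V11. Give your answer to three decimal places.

0.421

h² = 0.08² + 0.07² + 0.64² = 0.0064 + 0.0049 + 0.4096 = 0.4209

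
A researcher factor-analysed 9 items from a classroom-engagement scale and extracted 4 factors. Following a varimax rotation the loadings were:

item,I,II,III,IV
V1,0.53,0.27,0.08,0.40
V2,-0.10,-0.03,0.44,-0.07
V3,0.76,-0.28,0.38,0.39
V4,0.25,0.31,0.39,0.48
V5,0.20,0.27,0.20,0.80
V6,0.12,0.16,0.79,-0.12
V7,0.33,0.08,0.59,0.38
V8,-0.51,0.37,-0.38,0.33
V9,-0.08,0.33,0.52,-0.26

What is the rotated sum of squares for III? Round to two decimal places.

SS loadings for III = 0.08² + 0.44² + 0.38² + 0.39² + 0.20² + 0.79² + 0.59² + (-0.38)² + 0.52² = 0.0064 + 0.1936 + 0.1444 + 0.1521 + 0.0400 + 0.6241 + 0.3481 + 0.1444 + 0.2704 = 1.9235

1.92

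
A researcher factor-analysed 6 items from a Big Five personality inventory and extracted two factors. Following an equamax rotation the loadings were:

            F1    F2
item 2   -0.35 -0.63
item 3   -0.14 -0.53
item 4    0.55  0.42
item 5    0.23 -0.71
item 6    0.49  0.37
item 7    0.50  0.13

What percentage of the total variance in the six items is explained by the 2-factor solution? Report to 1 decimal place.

Communalities: 0.5194, 0.3005, 0.4789, 0.5570, 0.3770, 0.2669; Σh² = 2.4997.
Total variance with 6 standardized items is 6, so the solution explains 2.4997/6 = 0.4166 = 41.66%.

41.7%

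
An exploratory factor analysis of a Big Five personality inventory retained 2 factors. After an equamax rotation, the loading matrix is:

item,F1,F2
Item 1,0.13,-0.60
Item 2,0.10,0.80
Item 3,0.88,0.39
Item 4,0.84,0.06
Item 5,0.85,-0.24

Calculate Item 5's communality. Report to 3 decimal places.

0.780

h² = 0.85² + (-0.24)² = 0.7225 + 0.0576 = 0.7801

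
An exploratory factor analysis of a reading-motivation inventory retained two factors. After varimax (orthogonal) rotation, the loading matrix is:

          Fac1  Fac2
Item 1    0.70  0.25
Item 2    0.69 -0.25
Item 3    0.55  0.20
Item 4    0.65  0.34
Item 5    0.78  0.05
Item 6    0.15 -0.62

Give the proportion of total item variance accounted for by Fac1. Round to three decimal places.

SS loadings for Fac1 = 0.70² + 0.69² + 0.55² + 0.65² + 0.78² + 0.15² = 2.3220
Proportion of variance = 2.3220 / 6 = 0.3870.

0.387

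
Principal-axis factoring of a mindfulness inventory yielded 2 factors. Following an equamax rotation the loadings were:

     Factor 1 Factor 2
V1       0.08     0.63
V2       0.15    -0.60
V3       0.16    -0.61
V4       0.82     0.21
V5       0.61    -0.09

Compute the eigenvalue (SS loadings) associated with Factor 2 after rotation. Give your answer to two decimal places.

1.18

SS loadings for Factor 2 = 0.63² + (-0.60)² + (-0.61)² + 0.21² + (-0.09)² = 0.3969 + 0.3600 + 0.3721 + 0.0441 + 0.0081 = 1.1812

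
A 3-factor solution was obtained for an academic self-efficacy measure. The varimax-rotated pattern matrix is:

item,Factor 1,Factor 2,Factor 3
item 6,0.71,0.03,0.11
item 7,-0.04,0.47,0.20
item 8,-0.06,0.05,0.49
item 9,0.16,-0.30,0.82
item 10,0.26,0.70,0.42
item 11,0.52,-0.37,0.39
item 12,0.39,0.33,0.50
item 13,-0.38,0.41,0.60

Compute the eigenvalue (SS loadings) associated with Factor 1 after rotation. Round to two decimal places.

1.17

SS loadings for Factor 1 = 0.71² + (-0.04)² + (-0.06)² + 0.16² + 0.26² + 0.52² + 0.39² + (-0.38)² = 0.5041 + 0.0016 + 0.0036 + 0.0256 + 0.0676 + 0.2704 + 0.1521 + 0.1444 = 1.1694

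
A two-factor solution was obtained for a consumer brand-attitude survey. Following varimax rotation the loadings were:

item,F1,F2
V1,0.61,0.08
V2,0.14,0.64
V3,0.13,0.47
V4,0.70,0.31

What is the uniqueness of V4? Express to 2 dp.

0.41

h² = 0.70² + 0.31² = 0.4900 + 0.0961 = 0.5861
Uniqueness u² = 1 − h² = 1 − 0.5861 = 0.4139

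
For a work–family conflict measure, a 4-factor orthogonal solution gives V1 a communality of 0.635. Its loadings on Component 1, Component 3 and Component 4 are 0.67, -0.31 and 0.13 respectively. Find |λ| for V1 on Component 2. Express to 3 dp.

Under orthogonal rotation h² = Σλ², so λ_Component 2² = h² − (0.5619) = 0.635 − 0.5619 = 0.0731.
|λ| = √0.0731 = 0.2704.

0.270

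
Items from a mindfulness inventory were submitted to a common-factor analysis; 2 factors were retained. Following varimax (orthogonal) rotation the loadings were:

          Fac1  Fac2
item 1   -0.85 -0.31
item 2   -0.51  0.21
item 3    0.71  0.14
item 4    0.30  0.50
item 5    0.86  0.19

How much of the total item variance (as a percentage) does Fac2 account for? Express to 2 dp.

8.92%

SS loadings for Fac2 = (-0.31)² + 0.21² + 0.14² + 0.50² + 0.19² = 0.4459
With 5 standardized items, total variance = 5. Proportion = 0.4459/5 = 0.0892 → 8.92%.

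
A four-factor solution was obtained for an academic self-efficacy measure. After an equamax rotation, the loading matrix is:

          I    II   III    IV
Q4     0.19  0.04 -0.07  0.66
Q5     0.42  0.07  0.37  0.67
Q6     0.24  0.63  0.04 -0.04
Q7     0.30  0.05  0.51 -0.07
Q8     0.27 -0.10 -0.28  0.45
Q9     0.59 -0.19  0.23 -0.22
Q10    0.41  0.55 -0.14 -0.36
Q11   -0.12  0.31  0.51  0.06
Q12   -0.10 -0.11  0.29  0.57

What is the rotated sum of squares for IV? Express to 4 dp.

1.6000

SS loadings for IV = 0.66² + 0.67² + (-0.04)² + (-0.07)² + 0.45² + (-0.22)² + (-0.36)² + 0.06² + 0.57² = 0.4356 + 0.4489 + 0.0016 + 0.0049 + 0.2025 + 0.0484 + 0.1296 + 0.0036 + 0.3249 = 1.6000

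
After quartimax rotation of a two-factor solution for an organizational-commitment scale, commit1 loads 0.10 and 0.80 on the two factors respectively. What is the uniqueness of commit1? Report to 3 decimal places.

h² = 0.10² + 0.80² = 0.0100 + 0.6400 = 0.6500
Uniqueness u² = 1 − h² = 1 − 0.6500 = 0.3500

0.350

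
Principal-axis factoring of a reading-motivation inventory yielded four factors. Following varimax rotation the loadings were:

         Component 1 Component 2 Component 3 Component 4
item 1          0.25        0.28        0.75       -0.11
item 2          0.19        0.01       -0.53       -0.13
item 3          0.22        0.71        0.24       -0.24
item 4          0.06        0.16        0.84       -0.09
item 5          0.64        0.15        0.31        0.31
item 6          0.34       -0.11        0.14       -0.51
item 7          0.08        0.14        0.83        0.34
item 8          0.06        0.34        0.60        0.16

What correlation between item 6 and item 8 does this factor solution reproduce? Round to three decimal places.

-0.015

r̂ = Σ λ_i·λ_j across factors = (0.34)(0.06) + (-0.11)(0.34) + (0.14)(0.60) + (-0.51)(0.16)
  = +0.0204 -0.0374 +0.0840 -0.0816 = -0.0146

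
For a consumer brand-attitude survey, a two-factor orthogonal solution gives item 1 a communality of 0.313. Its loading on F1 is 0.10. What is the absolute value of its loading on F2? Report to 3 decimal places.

Under orthogonal rotation h² = Σλ², so λ_F2² = h² − (0.0100) = 0.313 − 0.0100 = 0.3030.
|λ| = √0.3030 = 0.5505.

0.550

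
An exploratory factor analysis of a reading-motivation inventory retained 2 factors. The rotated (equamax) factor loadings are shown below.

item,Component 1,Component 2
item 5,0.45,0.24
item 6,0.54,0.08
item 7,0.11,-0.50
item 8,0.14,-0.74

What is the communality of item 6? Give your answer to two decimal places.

0.30

h² = 0.54² + 0.08² = 0.2916 + 0.0064 = 0.2980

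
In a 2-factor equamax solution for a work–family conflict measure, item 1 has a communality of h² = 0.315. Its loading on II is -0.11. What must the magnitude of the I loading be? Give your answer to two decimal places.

Under orthogonal rotation h² = Σλ², so λ_I² = h² − (0.0121) = 0.315 − 0.0121 = 0.3029.
|λ| = √0.3029 = 0.5504.

0.55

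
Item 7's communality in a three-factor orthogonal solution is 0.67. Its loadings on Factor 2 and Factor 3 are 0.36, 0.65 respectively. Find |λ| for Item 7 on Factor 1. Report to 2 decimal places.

Under orthogonal rotation h² = Σλ², so λ_Factor 1² = h² − (0.5521) = 0.67 − 0.5521 = 0.1179.
|λ| = √0.1179 = 0.3434.

0.34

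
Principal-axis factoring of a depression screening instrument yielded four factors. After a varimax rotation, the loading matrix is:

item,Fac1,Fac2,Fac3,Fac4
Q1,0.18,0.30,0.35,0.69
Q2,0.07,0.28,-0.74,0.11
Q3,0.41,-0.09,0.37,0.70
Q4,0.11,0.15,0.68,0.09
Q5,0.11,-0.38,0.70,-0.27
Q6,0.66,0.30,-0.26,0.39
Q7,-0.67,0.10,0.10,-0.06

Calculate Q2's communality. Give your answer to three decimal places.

h² = 0.07² + 0.28² + (-0.74)² + 0.11² = 0.0049 + 0.0784 + 0.5476 + 0.0121 = 0.6430

0.643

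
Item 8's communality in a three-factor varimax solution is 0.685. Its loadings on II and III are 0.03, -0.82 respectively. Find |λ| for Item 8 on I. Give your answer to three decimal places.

Under orthogonal rotation h² = Σλ², so λ_I² = h² − (0.6733) = 0.685 − 0.6733 = 0.0117.
|λ| = √0.0117 = 0.1082.

0.108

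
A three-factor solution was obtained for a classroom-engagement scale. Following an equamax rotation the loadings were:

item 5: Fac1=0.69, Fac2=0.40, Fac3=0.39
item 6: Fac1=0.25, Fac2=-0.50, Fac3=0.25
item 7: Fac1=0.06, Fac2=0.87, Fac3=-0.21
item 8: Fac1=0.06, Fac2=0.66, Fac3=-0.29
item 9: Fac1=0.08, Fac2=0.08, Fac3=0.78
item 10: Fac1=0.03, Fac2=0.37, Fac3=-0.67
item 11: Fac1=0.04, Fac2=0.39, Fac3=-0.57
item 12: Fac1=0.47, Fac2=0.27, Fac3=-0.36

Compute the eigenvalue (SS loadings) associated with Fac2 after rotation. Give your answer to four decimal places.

1.9708

SS loadings for Fac2 = 0.40² + (-0.50)² + 0.87² + 0.66² + 0.08² + 0.37² + 0.39² + 0.27² = 0.1600 + 0.2500 + 0.7569 + 0.4356 + 0.0064 + 0.1369 + 0.1521 + 0.0729 = 1.9708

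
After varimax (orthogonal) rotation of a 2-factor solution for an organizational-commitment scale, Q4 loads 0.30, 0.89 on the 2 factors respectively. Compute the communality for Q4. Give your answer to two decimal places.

h² = 0.30² + 0.89² = 0.0900 + 0.7921 = 0.8821

0.88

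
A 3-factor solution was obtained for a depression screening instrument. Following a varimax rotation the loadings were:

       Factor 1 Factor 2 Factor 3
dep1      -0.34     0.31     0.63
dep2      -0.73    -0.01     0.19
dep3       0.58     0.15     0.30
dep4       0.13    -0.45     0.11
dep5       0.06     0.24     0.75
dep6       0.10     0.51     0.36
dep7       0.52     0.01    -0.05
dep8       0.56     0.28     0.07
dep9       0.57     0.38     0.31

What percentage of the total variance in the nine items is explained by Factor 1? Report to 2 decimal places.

21.38%

SS loadings for Factor 1 = (-0.34)² + (-0.73)² + 0.58² + 0.13² + 0.06² + 0.10² + 0.52² + 0.56² + 0.57² = 1.9243
With 9 standardized items, total variance = 9. Proportion = 1.9243/9 = 0.2138 → 21.38%.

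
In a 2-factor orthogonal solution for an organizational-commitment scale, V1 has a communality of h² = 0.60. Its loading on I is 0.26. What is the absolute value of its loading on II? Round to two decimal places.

0.73

Under orthogonal rotation h² = Σλ², so λ_II² = h² − (0.0676) = 0.60 − 0.0676 = 0.5324.
|λ| = √0.5324 = 0.7297.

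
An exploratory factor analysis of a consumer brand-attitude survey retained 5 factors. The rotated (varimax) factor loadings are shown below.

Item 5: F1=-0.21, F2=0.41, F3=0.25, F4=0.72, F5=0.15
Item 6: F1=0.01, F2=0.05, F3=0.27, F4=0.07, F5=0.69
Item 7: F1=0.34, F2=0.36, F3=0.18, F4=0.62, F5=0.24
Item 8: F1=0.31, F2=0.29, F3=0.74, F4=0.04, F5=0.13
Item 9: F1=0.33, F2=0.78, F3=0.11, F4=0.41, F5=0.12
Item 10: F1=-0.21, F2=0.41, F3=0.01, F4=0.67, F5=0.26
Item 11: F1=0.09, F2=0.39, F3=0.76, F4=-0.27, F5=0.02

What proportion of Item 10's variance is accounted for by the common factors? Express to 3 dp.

0.729

h² = (-0.21)² + 0.41² + 0.01² + 0.67² + 0.26² = 0.0441 + 0.1681 + 0.0001 + 0.4489 + 0.0676 = 0.7288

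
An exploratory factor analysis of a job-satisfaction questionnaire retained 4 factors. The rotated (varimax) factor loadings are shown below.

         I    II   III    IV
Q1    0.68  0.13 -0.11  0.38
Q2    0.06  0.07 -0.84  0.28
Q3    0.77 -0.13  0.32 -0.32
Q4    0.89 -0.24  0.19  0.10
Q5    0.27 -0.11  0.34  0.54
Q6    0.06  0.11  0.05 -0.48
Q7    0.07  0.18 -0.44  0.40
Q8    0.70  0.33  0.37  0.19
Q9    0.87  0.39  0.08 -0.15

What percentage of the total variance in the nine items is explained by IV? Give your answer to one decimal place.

12.0%

SS loadings for IV = 0.38² + 0.28² + (-0.32)² + 0.10² + 0.54² + (-0.48)² + 0.40² + 0.19² + (-0.15)² = 1.0758
With 9 standardized items, total variance = 9. Proportion = 1.0758/9 = 0.1195 → 11.95%.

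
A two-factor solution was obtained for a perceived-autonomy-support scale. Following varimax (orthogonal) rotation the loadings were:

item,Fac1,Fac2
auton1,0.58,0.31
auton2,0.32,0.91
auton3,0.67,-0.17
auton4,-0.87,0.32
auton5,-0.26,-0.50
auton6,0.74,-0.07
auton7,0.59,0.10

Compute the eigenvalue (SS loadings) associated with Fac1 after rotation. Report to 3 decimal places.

SS loadings for Fac1 = 0.58² + 0.32² + 0.67² + (-0.87)² + (-0.26)² + 0.74² + 0.59² = 0.3364 + 0.1024 + 0.4489 + 0.7569 + 0.0676 + 0.5476 + 0.3481 = 2.6079

2.608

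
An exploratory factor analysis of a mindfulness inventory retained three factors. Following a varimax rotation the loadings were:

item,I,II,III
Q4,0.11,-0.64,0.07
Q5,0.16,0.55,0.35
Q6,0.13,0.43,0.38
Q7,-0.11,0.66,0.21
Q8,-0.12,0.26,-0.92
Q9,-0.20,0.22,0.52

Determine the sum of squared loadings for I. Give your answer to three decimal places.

SS loadings for I = 0.11² + 0.16² + 0.13² + (-0.11)² + (-0.12)² + (-0.20)² = 0.0121 + 0.0256 + 0.0169 + 0.0121 + 0.0144 + 0.0400 = 0.1211

0.121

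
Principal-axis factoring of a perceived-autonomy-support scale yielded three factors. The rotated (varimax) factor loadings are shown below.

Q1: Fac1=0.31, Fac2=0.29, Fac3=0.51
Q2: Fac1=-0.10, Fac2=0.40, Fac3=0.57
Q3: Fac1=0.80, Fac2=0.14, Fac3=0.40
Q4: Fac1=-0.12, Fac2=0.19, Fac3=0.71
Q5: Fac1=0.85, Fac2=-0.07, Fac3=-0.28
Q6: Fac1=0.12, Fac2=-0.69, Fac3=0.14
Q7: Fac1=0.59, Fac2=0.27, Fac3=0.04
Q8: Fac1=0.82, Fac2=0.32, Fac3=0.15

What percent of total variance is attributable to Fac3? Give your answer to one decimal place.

SS loadings for Fac3 = 0.51² + 0.57² + 0.40² + 0.71² + (-0.28)² + 0.14² + 0.04² + 0.15² = 1.3712
With 8 standardized items, total variance = 8. Proportion = 1.3712/8 = 0.1714 → 17.14%.

17.1%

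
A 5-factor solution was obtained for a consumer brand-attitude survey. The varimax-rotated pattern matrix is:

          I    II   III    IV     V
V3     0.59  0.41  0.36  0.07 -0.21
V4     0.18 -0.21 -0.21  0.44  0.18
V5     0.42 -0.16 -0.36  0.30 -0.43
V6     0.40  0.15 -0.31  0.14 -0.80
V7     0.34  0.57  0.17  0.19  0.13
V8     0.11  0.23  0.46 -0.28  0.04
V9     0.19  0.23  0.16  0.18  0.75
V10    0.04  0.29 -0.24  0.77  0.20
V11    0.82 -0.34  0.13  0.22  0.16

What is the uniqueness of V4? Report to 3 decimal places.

0.653

h² = 0.18² + (-0.21)² + (-0.21)² + 0.44² + 0.18² = 0.0324 + 0.0441 + 0.0441 + 0.1936 + 0.0324 = 0.3466
Uniqueness u² = 1 − h² = 1 − 0.3466 = 0.6534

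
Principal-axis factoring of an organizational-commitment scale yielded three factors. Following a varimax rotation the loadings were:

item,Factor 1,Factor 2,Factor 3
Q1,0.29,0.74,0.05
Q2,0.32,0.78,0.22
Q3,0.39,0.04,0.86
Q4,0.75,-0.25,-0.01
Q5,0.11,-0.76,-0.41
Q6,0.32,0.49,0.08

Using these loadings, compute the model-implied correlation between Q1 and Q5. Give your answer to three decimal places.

r̂ = Σ λ_i·λ_j across factors = (0.29)(0.11) + (0.74)(-0.76) + (0.05)(-0.41)
  = +0.0319 -0.5624 -0.0205 = -0.5510

-0.551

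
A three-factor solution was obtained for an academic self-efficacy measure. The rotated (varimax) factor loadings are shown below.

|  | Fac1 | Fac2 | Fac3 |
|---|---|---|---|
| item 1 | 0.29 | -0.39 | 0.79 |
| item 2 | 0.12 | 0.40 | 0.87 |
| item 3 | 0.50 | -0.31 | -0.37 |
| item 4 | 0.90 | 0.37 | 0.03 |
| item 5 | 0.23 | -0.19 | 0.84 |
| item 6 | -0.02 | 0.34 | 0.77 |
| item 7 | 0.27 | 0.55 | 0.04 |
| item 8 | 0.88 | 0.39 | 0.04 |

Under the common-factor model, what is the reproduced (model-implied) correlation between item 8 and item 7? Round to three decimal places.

0.454

r̂ = Σ λ_i·λ_j across factors = (0.88)(0.27) + (0.39)(0.55) + (0.04)(0.04)
  = +0.2376 +0.2145 +0.0016 = 0.4537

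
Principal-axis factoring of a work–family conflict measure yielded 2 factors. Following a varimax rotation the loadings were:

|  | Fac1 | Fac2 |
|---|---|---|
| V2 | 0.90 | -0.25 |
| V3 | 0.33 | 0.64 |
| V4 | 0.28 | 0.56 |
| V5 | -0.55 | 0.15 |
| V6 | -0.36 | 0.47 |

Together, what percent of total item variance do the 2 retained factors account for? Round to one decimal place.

Communalities: 0.8725, 0.5185, 0.3920, 0.3250, 0.3505; Σh² = 2.4585.
Total variance with 5 standardized items is 5, so the solution explains 2.4585/5 = 0.4917 = 49.17%.

49.2%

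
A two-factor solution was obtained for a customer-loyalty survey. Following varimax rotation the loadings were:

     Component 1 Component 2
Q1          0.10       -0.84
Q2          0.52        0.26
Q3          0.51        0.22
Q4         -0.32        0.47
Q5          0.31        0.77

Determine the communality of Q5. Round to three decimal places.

0.689

h² = 0.31² + 0.77² = 0.0961 + 0.5929 = 0.6890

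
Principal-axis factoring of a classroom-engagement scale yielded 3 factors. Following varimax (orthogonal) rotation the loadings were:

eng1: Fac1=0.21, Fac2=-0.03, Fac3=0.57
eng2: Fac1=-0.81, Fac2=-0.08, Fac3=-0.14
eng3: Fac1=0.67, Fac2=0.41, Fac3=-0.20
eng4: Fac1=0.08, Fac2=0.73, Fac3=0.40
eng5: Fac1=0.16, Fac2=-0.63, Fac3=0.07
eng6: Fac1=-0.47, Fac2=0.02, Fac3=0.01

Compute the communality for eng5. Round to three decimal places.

0.427

h² = 0.16² + (-0.63)² + 0.07² = 0.0256 + 0.3969 + 0.0049 = 0.4274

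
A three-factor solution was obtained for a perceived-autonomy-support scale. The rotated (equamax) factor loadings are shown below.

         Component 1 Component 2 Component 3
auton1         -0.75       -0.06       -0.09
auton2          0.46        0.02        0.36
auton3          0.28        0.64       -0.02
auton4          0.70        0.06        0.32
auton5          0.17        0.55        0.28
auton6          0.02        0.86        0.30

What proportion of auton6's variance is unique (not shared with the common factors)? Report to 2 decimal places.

0.17

h² = 0.02² + 0.86² + 0.30² = 0.0004 + 0.7396 + 0.0900 = 0.8300
Uniqueness u² = 1 − h² = 1 − 0.8300 = 0.1700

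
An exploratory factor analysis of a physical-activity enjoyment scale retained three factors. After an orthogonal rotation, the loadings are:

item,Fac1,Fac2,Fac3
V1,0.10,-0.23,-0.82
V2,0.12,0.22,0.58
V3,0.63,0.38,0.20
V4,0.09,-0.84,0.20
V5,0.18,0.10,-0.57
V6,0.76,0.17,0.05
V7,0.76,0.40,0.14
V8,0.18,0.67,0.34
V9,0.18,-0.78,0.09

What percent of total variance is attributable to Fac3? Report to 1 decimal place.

SS loadings for Fac3 = (-0.82)² + 0.58² + 0.20² + 0.20² + (-0.57)² + 0.05² + 0.14² + 0.34² + 0.09² = 1.5595
With 9 standardized items, total variance = 9. Proportion = 1.5595/9 = 0.1733 → 17.33%.

17.3%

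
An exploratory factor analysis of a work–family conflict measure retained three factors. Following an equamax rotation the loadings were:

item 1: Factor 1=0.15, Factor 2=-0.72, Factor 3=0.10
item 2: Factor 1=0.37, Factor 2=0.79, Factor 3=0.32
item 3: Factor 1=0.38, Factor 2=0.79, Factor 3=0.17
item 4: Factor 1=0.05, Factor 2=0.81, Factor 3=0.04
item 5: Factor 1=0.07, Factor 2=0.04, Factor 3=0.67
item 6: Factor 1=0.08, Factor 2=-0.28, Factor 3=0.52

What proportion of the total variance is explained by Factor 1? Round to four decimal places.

0.0529

SS loadings for Factor 1 = 0.15² + 0.37² + 0.38² + 0.05² + 0.07² + 0.08² = 0.3176
Proportion of variance = 0.3176 / 6 = 0.0529.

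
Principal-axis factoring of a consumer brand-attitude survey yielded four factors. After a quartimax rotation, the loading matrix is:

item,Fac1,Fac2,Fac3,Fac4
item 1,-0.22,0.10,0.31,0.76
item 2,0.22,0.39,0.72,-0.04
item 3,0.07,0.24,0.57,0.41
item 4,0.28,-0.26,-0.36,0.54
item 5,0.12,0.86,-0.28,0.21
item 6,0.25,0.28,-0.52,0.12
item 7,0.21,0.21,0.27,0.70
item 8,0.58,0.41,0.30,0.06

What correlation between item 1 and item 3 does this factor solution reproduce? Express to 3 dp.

0.497

r̂ = Σ λ_i·λ_j across factors = (-0.22)(0.07) + (0.10)(0.24) + (0.31)(0.57) + (0.76)(0.41)
  = -0.0154 +0.0240 +0.1767 +0.3116 = 0.4969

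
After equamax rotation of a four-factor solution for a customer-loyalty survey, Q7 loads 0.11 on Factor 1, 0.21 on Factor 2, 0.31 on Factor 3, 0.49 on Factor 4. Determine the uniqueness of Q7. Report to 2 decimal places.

h² = 0.11² + 0.21² + 0.31² + 0.49² = 0.0121 + 0.0441 + 0.0961 + 0.2401 = 0.3924
Uniqueness u² = 1 − h² = 1 − 0.3924 = 0.6076

0.61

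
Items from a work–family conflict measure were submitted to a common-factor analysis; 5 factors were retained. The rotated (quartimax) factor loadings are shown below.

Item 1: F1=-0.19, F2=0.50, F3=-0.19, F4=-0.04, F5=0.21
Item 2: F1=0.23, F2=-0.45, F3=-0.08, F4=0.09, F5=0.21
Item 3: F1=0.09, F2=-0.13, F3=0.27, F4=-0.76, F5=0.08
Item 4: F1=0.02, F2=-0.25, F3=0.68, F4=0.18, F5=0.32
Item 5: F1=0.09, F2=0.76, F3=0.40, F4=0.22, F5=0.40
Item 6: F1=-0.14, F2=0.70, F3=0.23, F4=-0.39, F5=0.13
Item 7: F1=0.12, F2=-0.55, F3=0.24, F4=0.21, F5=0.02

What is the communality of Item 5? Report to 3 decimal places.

0.954

h² = 0.09² + 0.76² + 0.40² + 0.22² + 0.40² = 0.0081 + 0.5776 + 0.1600 + 0.0484 + 0.1600 = 0.9541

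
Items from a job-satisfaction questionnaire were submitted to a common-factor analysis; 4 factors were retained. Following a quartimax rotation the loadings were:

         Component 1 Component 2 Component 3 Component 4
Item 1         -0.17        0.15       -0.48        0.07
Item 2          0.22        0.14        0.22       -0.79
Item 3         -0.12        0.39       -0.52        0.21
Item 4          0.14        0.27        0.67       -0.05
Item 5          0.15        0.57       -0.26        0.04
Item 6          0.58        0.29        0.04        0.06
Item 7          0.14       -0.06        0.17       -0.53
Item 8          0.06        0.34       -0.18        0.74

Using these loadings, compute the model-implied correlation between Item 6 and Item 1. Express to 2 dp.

-0.07

r̂ = Σ λ_i·λ_j across factors = (0.58)(-0.17) + (0.29)(0.15) + (0.04)(-0.48) + (0.06)(0.07)
  = -0.0986 +0.0435 -0.0192 +0.0042 = -0.0701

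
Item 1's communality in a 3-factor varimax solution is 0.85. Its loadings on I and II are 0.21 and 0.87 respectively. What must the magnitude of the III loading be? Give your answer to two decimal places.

Under orthogonal rotation h² = Σλ², so λ_III² = h² − (0.8010) = 0.85 − 0.8010 = 0.0490.
|λ| = √0.0490 = 0.2214.

0.22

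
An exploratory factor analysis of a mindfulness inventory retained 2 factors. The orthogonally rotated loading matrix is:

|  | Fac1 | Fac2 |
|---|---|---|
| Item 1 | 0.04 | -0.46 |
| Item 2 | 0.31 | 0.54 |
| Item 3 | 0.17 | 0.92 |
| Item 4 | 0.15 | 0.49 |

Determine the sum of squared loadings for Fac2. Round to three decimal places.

SS loadings for Fac2 = (-0.46)² + 0.54² + 0.92² + 0.49² = 0.2116 + 0.2916 + 0.8464 + 0.2401 = 1.5897

1.590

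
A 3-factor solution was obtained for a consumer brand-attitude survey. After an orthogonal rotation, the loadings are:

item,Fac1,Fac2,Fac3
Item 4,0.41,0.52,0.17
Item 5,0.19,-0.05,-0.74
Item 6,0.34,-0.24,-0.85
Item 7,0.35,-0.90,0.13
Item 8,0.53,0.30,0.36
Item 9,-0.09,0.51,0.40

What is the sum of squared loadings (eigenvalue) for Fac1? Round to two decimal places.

SS loadings for Fac1 = 0.41² + 0.19² + 0.34² + 0.35² + 0.53² + (-0.09)² = 0.1681 + 0.0361 + 0.1156 + 0.1225 + 0.2809 + 0.0081 = 0.7313

0.73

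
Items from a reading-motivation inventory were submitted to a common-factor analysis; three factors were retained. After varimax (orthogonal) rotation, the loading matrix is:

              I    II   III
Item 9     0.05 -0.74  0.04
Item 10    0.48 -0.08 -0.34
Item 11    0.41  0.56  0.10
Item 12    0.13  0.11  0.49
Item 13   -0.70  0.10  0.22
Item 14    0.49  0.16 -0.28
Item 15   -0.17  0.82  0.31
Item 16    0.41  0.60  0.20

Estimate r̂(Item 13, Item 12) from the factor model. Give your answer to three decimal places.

r̂ = Σ λ_i·λ_j across factors = (-0.70)(0.13) + (0.10)(0.11) + (0.22)(0.49)
  = -0.0910 +0.0110 +0.1078 = 0.0278

0.028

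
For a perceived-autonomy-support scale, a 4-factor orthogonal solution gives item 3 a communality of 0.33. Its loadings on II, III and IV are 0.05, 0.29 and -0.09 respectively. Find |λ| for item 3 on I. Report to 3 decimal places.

0.485

Under orthogonal rotation h² = Σλ², so λ_I² = h² − (0.0947) = 0.33 − 0.0947 = 0.2353.
|λ| = √0.2353 = 0.4851.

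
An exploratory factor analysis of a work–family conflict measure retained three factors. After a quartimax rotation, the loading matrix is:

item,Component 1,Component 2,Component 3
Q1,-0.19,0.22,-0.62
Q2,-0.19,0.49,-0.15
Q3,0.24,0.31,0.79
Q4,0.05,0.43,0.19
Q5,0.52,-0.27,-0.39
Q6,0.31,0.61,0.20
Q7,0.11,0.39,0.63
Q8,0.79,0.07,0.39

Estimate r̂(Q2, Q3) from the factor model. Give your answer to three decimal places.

r̂ = Σ λ_i·λ_j across factors = (-0.19)(0.24) + (0.49)(0.31) + (-0.15)(0.79)
  = -0.0456 +0.1519 -0.1185 = -0.0122

-0.012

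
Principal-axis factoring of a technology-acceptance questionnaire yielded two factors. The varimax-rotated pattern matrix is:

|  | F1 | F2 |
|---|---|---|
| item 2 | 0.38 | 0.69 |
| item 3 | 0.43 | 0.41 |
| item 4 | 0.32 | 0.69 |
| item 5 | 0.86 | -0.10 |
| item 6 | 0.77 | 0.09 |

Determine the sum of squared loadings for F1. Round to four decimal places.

SS loadings for F1 = 0.38² + 0.43² + 0.32² + 0.86² + 0.77² = 0.1444 + 0.1849 + 0.1024 + 0.7396 + 0.5929 = 1.7642

1.7642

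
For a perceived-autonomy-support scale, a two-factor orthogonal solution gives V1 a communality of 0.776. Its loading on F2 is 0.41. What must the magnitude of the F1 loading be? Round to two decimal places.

0.78

Under orthogonal rotation h² = Σλ², so λ_F1² = h² − (0.1681) = 0.776 − 0.1681 = 0.6079.
|λ| = √0.6079 = 0.7797.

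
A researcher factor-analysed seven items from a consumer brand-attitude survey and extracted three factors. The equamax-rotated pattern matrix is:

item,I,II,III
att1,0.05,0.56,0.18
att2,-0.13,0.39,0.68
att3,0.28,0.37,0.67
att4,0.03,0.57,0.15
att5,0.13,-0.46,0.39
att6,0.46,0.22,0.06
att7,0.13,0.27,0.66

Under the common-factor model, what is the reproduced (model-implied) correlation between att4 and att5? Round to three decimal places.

-0.200

r̂ = Σ λ_i·λ_j across factors = (0.03)(0.13) + (0.57)(-0.46) + (0.15)(0.39)
  = +0.0039 -0.2622 +0.0585 = -0.1998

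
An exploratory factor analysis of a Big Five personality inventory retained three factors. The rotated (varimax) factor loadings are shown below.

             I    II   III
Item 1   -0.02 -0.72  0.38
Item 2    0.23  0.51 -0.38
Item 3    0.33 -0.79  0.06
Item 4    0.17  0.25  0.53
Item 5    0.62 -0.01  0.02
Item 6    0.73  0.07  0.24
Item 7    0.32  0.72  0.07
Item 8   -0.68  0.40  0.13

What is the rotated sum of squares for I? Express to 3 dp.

1.673

SS loadings for I = (-0.02)² + 0.23² + 0.33² + 0.17² + 0.62² + 0.73² + 0.32² + (-0.68)² = 0.0004 + 0.0529 + 0.1089 + 0.0289 + 0.3844 + 0.5329 + 0.1024 + 0.4624 = 1.6732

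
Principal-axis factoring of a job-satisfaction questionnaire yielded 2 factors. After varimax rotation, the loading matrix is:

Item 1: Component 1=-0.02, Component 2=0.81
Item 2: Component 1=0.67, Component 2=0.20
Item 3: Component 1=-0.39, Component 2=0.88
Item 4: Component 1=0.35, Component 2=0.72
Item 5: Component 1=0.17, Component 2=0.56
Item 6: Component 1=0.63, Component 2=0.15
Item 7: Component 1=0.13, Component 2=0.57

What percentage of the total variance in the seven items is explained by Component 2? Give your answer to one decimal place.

37.9%

SS loadings for Component 2 = 0.81² + 0.20² + 0.88² + 0.72² + 0.56² + 0.15² + 0.57² = 2.6499
With 7 standardized items, total variance = 7. Proportion = 2.6499/7 = 0.3786 → 37.86%.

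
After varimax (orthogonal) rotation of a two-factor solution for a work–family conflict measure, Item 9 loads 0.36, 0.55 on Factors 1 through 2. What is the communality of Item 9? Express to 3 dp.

0.432

h² = 0.36² + 0.55² = 0.1296 + 0.3025 = 0.4321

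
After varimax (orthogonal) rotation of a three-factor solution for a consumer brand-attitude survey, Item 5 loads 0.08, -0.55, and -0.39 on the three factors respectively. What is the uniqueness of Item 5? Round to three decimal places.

h² = 0.08² + (-0.55)² + (-0.39)² = 0.0064 + 0.3025 + 0.1521 = 0.4610
Uniqueness u² = 1 − h² = 1 − 0.4610 = 0.5390

0.539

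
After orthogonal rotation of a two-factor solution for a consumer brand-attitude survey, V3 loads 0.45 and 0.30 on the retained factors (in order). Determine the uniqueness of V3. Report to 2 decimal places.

0.71

h² = 0.45² + 0.30² = 0.2025 + 0.0900 = 0.2925
Uniqueness u² = 1 − h² = 1 − 0.2925 = 0.7075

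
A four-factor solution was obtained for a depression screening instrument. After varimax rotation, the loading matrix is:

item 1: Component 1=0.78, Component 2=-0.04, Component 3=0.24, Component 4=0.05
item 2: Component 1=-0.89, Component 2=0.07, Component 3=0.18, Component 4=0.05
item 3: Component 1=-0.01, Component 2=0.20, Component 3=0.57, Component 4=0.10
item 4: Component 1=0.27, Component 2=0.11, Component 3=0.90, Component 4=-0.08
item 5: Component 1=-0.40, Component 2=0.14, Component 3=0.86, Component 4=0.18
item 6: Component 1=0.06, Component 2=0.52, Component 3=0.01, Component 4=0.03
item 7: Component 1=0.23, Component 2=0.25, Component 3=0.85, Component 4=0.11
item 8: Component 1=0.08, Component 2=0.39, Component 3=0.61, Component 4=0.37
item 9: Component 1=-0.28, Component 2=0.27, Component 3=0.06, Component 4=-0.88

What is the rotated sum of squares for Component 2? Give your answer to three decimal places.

0.636

SS loadings for Component 2 = (-0.04)² + 0.07² + 0.20² + 0.11² + 0.14² + 0.52² + 0.25² + 0.39² + 0.27² = 0.0016 + 0.0049 + 0.0400 + 0.0121 + 0.0196 + 0.2704 + 0.0625 + 0.1521 + 0.0729 = 0.6361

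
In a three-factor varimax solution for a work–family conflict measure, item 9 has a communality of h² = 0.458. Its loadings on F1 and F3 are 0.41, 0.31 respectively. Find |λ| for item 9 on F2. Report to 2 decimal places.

0.44

Under orthogonal rotation h² = Σλ², so λ_F2² = h² − (0.2642) = 0.458 − 0.2642 = 0.1938.
|λ| = √0.1938 = 0.4402.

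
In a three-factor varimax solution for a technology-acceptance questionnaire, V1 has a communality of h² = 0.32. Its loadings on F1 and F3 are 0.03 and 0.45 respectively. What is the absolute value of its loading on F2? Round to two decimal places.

0.34

Under orthogonal rotation h² = Σλ², so λ_F2² = h² − (0.2034) = 0.32 − 0.2034 = 0.1166.
|λ| = √0.1166 = 0.3415.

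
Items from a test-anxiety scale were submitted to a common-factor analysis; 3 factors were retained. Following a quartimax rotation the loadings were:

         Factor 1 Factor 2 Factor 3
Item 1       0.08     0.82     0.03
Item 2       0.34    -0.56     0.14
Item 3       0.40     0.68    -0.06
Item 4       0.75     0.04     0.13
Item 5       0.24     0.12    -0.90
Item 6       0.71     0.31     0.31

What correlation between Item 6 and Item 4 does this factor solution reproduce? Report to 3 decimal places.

0.585

r̂ = Σ λ_i·λ_j across factors = (0.71)(0.75) + (0.31)(0.04) + (0.31)(0.13)
  = +0.5325 +0.0124 +0.0403 = 0.5852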